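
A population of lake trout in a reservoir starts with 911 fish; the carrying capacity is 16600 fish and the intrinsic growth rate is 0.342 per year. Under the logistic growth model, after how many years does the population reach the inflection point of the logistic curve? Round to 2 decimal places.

Logistic growth is fastest at N = K/2 = 8300.
A = (K − N₀)/N₀ = 17.222. Set K/(1 + A·e^(−rt)) = K/2 → A·e^(−rt) = 1.
e^(−0.342t) = 1/17.222 = 0.0580662, so t = ln(17.222)/0.342 = 2.8462/0.342 = 8.3221.

8.32 years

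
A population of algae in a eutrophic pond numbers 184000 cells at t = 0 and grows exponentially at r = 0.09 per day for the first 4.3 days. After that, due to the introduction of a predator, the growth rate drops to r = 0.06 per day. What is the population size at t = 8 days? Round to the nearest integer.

Phase 1: N(4.3) = 184000·e^(0.09×4.3) = 184000·e^0.387 = 270950.
Phase 2 runs for 8 − 4.3 = 3.7 days at r = 0.06.
N(8) = 270950·e^(0.06×3.7) = 270950·e^0.222 = 338301.

338301 cells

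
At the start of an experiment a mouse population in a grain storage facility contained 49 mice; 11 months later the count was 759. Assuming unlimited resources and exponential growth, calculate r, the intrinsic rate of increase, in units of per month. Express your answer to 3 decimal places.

From N(t) = N₀·e^(rt): e^(r·11) = 759/49 = 15.49.
r·11 = ln(15.49) = 2.7402, so r = 2.7402/11 = 0.24911.

0.249 per month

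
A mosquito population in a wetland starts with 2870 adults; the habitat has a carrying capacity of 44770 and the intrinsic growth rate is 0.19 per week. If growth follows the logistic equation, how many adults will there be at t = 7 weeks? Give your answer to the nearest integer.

9210 adults

A = (K − N₀)/N₀ = (44770 − 2870)/2870 = 14.599.
N(t) = K/(1 + A·e^(−rt)) = 44770/(1 + 14.599×e^(−0.19×7)).
e^(−1.33) = 0.26448; denominator = 1 + 14.599×0.26448 = 4.8612.
N = 44770/4.8612 = 9209.69.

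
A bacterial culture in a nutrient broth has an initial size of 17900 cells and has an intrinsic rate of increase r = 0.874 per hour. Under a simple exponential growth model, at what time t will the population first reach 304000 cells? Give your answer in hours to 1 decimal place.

Set N₀·e^(rt) = 304000: e^(0.874·t) = 304000/17900 = 16.983.
0.874·t = ln(16.983) = 2.8322, so t = 2.8322/0.874 = 3.2405.

3.2 hours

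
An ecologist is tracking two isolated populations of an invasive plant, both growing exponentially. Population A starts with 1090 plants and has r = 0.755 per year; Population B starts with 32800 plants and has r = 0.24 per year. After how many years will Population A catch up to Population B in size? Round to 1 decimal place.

6.6 years

Set 1090·e^(0.755t) = 32800·e^(0.24t).
e^((0.755 − 0.24)t) = 32800/1090 → e^(0.515·t) = 30.092.
0.515·t = ln(30.092) = 3.4043, so t = 3.4043/0.515 = 6.6102.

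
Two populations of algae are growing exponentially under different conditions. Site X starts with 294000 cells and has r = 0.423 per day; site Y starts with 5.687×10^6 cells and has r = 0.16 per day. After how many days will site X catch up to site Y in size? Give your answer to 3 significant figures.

Set 294000·e^(0.423t) = 5.687×10^6·e^(0.16t).
e^((0.423 − 0.16)t) = 5.687×10^6/294000 → e^(0.263·t) = 19.344.
0.263·t = ln(19.344) = 2.9624, so t = 2.9624/0.263 = 11.264.

11.3 days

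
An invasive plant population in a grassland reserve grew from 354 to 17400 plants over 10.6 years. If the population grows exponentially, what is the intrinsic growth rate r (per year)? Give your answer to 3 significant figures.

From N(t) = N₀·e^(rt): e^(r·10.6) = 17400/354 = 49.153.
r·10.6 = ln(49.153) = 3.8949, so r = 3.8949/10.6 = 0.36745.

0.367 per year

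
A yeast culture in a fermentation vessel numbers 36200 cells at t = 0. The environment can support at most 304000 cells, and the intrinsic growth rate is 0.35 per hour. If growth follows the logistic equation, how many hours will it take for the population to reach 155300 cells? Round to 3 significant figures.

A = (K − N₀)/N₀ = (304000 − 36200)/36200 = 7.3978.
Solve 304000/(1 + 7.3978·e^(−0.35t)) = 155300: 1 + 7.3978·e^(−0.35t) = 1.9575, so e^(−0.35t) = 0.129431.
−0.35·t = ln(0.129431) = -2.0446, so t = 2.0446/0.35 = 5.8417.

5.84 hours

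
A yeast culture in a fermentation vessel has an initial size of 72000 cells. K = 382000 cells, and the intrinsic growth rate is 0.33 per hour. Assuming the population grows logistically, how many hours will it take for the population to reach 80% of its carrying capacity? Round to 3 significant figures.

8.62 hours

A = (K − N₀)/N₀ = (382000 − 72000)/72000 = 4.3056.
Solve 382000/(1 + 4.3056·e^(−0.33t)) = 305600: 1 + 4.3056·e^(−0.33t) = 1.25, so e^(−0.33t) = 0.0580645.
−0.33·t = ln(0.0580645) = -2.8462, so t = 2.8462/0.33 = 8.6249.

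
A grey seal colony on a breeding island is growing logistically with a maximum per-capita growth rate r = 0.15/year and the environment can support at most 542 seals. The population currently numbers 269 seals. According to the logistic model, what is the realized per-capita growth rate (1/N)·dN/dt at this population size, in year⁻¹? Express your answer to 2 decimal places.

(1/N)·dN/dt = r(1 − N/K) = 0.15 × (1 − 269/542).
= 0.15 × 0.50369 = 0.075554.

0.08 per year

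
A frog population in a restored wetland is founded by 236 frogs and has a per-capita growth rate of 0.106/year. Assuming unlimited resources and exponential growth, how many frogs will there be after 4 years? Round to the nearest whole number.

361 frogs

N(t) = N₀·e^(rt) = 236 × e^(0.106×4) = 236 × e^0.424.
e^0.424 ≈ 1.5281, so N ≈ 236 × 1.5281 = 360.623.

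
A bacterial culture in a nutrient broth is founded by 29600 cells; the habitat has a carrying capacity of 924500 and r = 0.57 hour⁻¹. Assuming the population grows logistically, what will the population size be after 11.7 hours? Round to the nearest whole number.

890324 cells

A = (K − N₀)/N₀ = (924500 − 29600)/29600 = 30.233.
N(t) = K/(1 + A·e^(−rt)) = 924500/(1 + 30.233×e^(−0.57×11.7)).
e^(−6.669) = 0.0012697; denominator = 1 + 30.233×0.0012697 = 1.0384.
N = 924500/1.0384 = 890324.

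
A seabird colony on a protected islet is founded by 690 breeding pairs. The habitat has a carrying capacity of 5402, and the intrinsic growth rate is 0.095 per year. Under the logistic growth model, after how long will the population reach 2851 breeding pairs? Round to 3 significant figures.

21.4 years

A = (K − N₀)/N₀ = (5402 − 690)/690 = 6.829.
Solve 5402/(1 + 6.829·e^(−0.095t)) = 2851: 1 + 6.829·e^(−0.095t) = 1.8948, so e^(−0.095t) = 0.131026.
−0.095·t = ln(0.131026) = -2.0324, so t = 2.0324/0.095 = 21.393.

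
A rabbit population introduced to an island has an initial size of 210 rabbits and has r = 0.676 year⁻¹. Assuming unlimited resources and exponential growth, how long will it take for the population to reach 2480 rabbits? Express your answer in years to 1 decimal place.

3.7 years

Set N₀·e^(rt) = 2480: e^(0.676·t) = 2480/210 = 11.81.
0.676·t = ln(11.81) = 2.4689, so t = 2.4689/0.676 = 3.6522.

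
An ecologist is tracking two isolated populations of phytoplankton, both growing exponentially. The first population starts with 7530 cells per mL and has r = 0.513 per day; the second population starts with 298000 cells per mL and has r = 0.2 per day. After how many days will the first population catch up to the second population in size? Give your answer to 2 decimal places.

Set 7530·e^(0.513t) = 298000·e^(0.2t).
e^((0.513 − 0.2)t) = 298000/7530 → e^(0.313·t) = 39.575.
0.313·t = ln(39.575) = 3.6782, so t = 3.6782/0.313 = 11.751.

11.75 days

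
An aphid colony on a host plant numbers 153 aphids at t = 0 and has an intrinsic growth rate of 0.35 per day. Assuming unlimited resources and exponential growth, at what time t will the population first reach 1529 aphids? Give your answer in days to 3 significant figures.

6.58 days

Set N₀·e^(rt) = 1529: e^(0.35·t) = 1529/153 = 9.9935.
0.35·t = ln(9.9935) = 2.3019, so t = 2.3019/0.35 = 6.5769.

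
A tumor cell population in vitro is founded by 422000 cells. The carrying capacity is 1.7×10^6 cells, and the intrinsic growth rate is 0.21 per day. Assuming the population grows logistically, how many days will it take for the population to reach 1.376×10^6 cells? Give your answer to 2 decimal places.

12.16 days

A = (K − N₀)/N₀ = (1.7×10^6 − 422000)/422000 = 3.0284.
Solve 1.7×10^6/(1 + 3.0284·e^(−0.21t)) = 1.376×10^6: 1 + 3.0284·e^(−0.21t) = 1.2355, so e^(−0.21t) = 0.0777514.
−0.21·t = ln(0.0777514) = -2.5542, so t = 2.5542/0.21 = 12.163.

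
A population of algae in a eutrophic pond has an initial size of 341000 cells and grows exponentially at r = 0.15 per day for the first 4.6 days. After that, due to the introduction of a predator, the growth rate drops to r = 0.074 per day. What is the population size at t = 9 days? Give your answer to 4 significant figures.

Phase 1: N(4.6) = 341000·e^(0.15×4.6) = 341000·e^0.69 = 679857.
Phase 2 runs for 9 − 4.6 = 4.4 days at r = 0.074.
N(9) = 679857·e^(0.074×4.4) = 679857·e^0.3256 = 941508.

941500 cells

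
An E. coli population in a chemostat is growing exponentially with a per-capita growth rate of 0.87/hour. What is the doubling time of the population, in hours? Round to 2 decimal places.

Doubling time t_d = ln(2)/r = 0.6931/0.87 = 0.79672.

0.80 hours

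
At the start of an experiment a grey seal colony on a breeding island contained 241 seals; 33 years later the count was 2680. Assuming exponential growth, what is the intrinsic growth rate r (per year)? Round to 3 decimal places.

From N(t) = N₀·e^(rt): e^(r·33) = 2680/241 = 11.12.
r·33 = ln(11.12) = 2.4088, so r = 2.4088/33 = 0.072993.

0.073 per year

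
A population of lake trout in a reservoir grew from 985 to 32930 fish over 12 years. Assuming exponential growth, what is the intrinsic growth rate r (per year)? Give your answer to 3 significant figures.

0.292 per year

From N(t) = N₀·e^(rt): e^(r·12) = 32930/985 = 33.431.
r·12 = ln(33.431) = 3.5095, so r = 3.5095/12 = 0.29246.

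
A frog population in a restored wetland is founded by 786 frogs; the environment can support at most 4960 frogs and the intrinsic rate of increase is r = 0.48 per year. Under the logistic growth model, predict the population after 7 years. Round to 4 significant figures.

4188 frogs

A = (K − N₀)/N₀ = (4960 − 786)/786 = 5.3104.
N(t) = K/(1 + A·e^(−rt)) = 4960/(1 + 5.3104×e^(−0.48×7)).
e^(−3.36) = 0.034735; denominator = 1 + 5.3104×0.034735 = 1.1845.
N = 4960/1.1845 = 4187.56.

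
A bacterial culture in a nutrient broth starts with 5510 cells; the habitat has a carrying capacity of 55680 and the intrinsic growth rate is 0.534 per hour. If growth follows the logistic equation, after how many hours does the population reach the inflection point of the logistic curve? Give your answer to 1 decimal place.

4.1 hours

Logistic growth is fastest at N = K/2 = 27840.
A = (K − N₀)/N₀ = 9.1053. Set K/(1 + A·e^(−rt)) = K/2 → A·e^(−rt) = 1.
e^(−0.534t) = 1/9.1053 = 0.109827, so t = ln(9.1053)/0.534 = 2.2089/0.534 = 4.1364.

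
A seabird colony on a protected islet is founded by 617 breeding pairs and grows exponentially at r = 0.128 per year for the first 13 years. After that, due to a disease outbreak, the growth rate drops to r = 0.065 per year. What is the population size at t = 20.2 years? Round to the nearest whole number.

Phase 1: N(13) = 617·e^(0.128×13) = 617·e^1.664 = 3258.
Phase 2 runs for 20.2 − 13 = 7.2 years at r = 0.065.
N(20.2) = 3258·e^(0.065×7.2) = 3258·e^0.468 = 5202.37.

5202 breeding pairs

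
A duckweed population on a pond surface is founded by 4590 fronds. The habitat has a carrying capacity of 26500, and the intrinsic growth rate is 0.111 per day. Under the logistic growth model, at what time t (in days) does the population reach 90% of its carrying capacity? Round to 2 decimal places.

33.88 days

A = (K − N₀)/N₀ = (26500 − 4590)/4590 = 4.7734.
Solve 26500/(1 + 4.7734·e^(−0.111t)) = 23850: 1 + 4.7734·e^(−0.111t) = 1.1111, so e^(−0.111t) = 0.023277.
−0.111·t = ln(0.023277) = -3.7603, so t = 3.7603/0.111 = 33.876.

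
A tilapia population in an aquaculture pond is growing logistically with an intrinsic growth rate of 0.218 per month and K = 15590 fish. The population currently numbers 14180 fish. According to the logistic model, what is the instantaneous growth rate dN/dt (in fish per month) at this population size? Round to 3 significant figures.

dN/dt = rN(1 − N/K) = 0.218 × 14180 × (1 − 14180/15590).
1 − 14180/15590 = 0.090443; dN/dt = 0.218 × 14180 × 0.090443 = 279.58.

280 fish per month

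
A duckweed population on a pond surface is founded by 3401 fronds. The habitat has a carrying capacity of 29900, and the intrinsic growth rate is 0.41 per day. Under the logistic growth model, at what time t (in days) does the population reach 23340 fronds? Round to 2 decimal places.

A = (K − N₀)/N₀ = (29900 − 3401)/3401 = 7.7915.
Solve 29900/(1 + 7.7915·e^(−0.41t)) = 23340: 1 + 7.7915·e^(−0.41t) = 1.2811, so e^(−0.41t) = 0.0360728.
−0.41·t = ln(0.0360728) = -3.3222, so t = 3.3222/0.41 = 8.103.

8.10 days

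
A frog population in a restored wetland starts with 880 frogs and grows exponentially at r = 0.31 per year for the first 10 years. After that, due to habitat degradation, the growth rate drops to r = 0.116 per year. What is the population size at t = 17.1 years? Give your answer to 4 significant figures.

44510 frogs

Phase 1: N(10) = 880·e^(0.31×10) = 880·e^3.1 = 19534.2.
Phase 2 runs for 17.1 − 10 = 7.1 years at r = 0.116.
N(17.1) = 19534.2·e^(0.116×7.1) = 19534.2·e^0.8236 = 44512.3.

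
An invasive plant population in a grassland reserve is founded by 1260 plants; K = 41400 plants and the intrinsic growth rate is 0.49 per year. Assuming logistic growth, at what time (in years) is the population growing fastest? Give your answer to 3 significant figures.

Logistic growth is fastest at N = K/2 = 20700.
A = (K − N₀)/N₀ = 31.857. Set K/(1 + A·e^(−rt)) = K/2 → A·e^(−rt) = 1.
e^(−0.49t) = 1/31.857 = 0.0313901, so t = ln(31.857)/0.49 = 3.4613/0.49 = 7.0638.

7.06 years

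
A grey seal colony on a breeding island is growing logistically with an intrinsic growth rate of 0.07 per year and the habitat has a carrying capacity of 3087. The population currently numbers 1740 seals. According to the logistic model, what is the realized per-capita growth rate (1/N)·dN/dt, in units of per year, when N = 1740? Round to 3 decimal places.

0.031 per year

(1/N)·dN/dt = r(1 − N/K) = 0.07 × (1 − 1740/3087).
= 0.07 × 0.43635 = 0.030544.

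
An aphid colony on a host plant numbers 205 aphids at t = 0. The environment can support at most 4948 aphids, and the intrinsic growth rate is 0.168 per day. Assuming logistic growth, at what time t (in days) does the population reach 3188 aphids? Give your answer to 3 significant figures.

22.2 days

A = (K − N₀)/N₀ = (4948 − 205)/205 = 23.137.
Solve 4948/(1 + 23.137·e^(−0.168t)) = 3188: 1 + 23.137·e^(−0.168t) = 1.5521, so e^(−0.168t) = 0.0238614.
−0.168·t = ln(0.0238614) = -3.7355, so t = 3.7355/0.168 = 22.235.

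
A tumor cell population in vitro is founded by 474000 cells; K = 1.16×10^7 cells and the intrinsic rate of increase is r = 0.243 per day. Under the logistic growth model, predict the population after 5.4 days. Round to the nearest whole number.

1584818 cells

A = (K − N₀)/N₀ = (1.16×10^7 − 474000)/474000 = 23.473.
N(t) = K/(1 + A·e^(−rt)) = 1.16×10^7/(1 + 23.473×e^(−0.243×5.4)).
e^(−1.312) = 0.26923; denominator = 1 + 23.473×0.26923 = 7.3195.
N = 1.16×10^7/7.3195 = 1.584818×10^6.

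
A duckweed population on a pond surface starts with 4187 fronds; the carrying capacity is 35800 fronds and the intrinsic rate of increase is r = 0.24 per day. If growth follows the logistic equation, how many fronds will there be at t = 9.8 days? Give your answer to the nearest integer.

20831 fronds

A = (K − N₀)/N₀ = (35800 − 4187)/4187 = 7.5503.
N(t) = K/(1 + A·e^(−rt)) = 35800/(1 + 7.5503×e^(−0.24×9.8)).
e^(−2.352) = 0.095179; denominator = 1 + 7.5503×0.095179 = 1.7186.
N = 35800/1.7186 = 20830.6.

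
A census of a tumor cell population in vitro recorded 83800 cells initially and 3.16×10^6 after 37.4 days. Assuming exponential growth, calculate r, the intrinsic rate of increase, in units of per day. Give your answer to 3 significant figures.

0.0971 per day

From N(t) = N₀·e^(rt): e^(r·37.4) = 3.16×10^6/83800 = 37.709.
r·37.4 = ln(37.709) = 3.6299, so r = 3.6299/37.4 = 0.097056.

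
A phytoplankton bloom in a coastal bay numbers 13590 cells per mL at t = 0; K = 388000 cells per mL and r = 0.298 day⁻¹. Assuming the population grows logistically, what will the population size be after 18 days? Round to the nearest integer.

343669 cells per mL

A = (K − N₀)/N₀ = (388000 − 13590)/13590 = 27.55.
N(t) = K/(1 + A·e^(−rt)) = 388000/(1 + 27.55×e^(−0.298×18)).
e^(−5.364) = 0.0046821; denominator = 1 + 27.55×0.0046821 = 1.129.
N = 388000/1.129 = 343669.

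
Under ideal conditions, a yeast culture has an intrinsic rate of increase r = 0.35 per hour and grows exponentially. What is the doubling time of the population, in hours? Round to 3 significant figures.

Doubling time t_d = ln(2)/r = 0.6931/0.35 = 1.9804.

1.98 hours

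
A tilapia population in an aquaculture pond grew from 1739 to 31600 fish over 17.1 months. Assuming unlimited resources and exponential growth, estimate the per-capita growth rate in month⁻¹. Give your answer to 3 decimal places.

0.170 per month

From N(t) = N₀·e^(rt): e^(r·17.1) = 31600/1739 = 18.171.
r·17.1 = ln(18.171) = 2.8998, so r = 2.8998/17.1 = 0.16958.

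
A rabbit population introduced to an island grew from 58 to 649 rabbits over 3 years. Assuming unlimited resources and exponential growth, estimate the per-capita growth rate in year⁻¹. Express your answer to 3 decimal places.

0.805 per year

From N(t) = N₀·e^(rt): e^(r·3) = 649/58 = 11.19.
r·3 = ln(11.19) = 2.415, so r = 2.415/3 = 0.805.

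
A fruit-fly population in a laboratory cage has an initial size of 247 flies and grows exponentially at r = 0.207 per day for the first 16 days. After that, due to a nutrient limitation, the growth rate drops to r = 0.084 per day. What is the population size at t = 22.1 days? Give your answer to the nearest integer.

Phase 1: N(16) = 247·e^(0.207×16) = 247·e^3.312 = 6777.67.
Phase 2 runs for 22.1 − 16 = 6.1 days at r = 0.084.
N(22.1) = 6777.67·e^(0.084×6.1) = 6777.67·e^0.5124 = 11313.9.

11314 flies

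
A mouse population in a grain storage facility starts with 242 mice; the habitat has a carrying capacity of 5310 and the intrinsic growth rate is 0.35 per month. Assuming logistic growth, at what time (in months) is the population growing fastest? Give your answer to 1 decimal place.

Logistic growth is fastest at N = K/2 = 2655.
A = (K − N₀)/N₀ = 20.942. Set K/(1 + A·e^(−rt)) = K/2 → A·e^(−rt) = 1.
e^(−0.35t) = 1/20.942 = 0.0477506, so t = ln(20.942)/0.35 = 3.0418/0.35 = 8.6908.

8.7 months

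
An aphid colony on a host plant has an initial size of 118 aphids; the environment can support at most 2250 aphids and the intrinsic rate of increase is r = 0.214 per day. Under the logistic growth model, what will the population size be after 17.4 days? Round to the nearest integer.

A = (K − N₀)/N₀ = (2250 − 118)/118 = 18.068.
N(t) = K/(1 + A·e^(−rt)) = 2250/(1 + 18.068×e^(−0.214×17.4)).
e^(−3.724) = 0.024147; denominator = 1 + 18.068×0.024147 = 1.4363.
N = 2250/1.4363 = 1566.55.

1567 aphids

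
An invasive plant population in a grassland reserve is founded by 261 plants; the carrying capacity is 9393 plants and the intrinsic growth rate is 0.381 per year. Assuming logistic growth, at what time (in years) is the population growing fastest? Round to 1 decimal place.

Logistic growth is fastest at N = K/2 = 4696.5.
A = (K − N₀)/N₀ = 34.989. Set K/(1 + A·e^(−rt)) = K/2 → A·e^(−rt) = 1.
e^(−0.381t) = 1/34.989 = 0.0285808, so t = ln(34.989)/0.381 = 3.555/0.381 = 9.3308.

9.3 years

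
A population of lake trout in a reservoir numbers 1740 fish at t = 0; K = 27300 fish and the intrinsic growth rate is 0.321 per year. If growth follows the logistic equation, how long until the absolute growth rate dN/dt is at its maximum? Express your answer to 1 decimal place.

Logistic growth is fastest at N = K/2 = 13650.
A = (K − N₀)/N₀ = 14.69. Set K/(1 + A·e^(−rt)) = K/2 → A·e^(−rt) = 1.
e^(−0.321t) = 1/14.69 = 0.0680751, so t = ln(14.69)/0.321 = 2.6871/0.321 = 8.3712.

8.4 years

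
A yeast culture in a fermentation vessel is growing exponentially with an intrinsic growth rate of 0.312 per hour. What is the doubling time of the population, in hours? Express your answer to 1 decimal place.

Doubling time t_d = ln(2)/r = 0.6931/0.312 = 2.2216.

2.2 hours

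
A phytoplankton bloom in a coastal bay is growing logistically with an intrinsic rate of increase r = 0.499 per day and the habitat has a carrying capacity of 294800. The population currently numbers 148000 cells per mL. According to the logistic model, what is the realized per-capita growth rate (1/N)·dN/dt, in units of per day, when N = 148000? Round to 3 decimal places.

0.248 per day

(1/N)·dN/dt = r(1 − N/K) = 0.499 × (1 − 148000/294800).
= 0.499 × 0.49796 = 0.24848.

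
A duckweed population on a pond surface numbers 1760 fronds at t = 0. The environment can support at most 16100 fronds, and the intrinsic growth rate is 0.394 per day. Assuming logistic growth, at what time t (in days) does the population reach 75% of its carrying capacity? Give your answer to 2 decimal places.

8.11 days

A = (K − N₀)/N₀ = (16100 − 1760)/1760 = 8.1477.
Solve 16100/(1 + 8.1477·e^(−0.394t)) = 12075: 1 + 8.1477·e^(−0.394t) = 1.3333, so e^(−0.394t) = 0.0409112.
−0.394·t = ln(0.0409112) = -3.1964, so t = 3.1964/0.394 = 8.1126.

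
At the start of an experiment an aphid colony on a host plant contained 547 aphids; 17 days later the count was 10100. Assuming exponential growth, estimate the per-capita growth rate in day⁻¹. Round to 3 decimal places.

From N(t) = N₀·e^(rt): e^(r·17) = 10100/547 = 18.464.
r·17 = ln(18.464) = 2.9158, so r = 2.9158/17 = 0.17152.

0.172 per day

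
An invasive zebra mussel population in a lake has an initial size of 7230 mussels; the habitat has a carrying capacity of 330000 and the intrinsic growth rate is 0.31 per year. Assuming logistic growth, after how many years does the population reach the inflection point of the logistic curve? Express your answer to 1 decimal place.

12.3 years

Logistic growth is fastest at N = K/2 = 165000.
A = (K − N₀)/N₀ = 44.643. Set K/(1 + A·e^(−rt)) = K/2 → A·e^(−rt) = 1.
e^(−0.31t) = 1/44.643 = 0.0223999, so t = ln(44.643)/0.31 = 3.7987/0.31 = 12.254.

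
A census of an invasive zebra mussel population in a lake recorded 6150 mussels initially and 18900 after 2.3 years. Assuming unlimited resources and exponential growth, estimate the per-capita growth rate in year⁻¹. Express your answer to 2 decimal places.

From N(t) = N₀·e^(rt): e^(r·2.3) = 18900/6150 = 3.0732.
r·2.3 = ln(3.0732) = 1.1227, so r = 1.1227/2.3 = 0.48813.

0.49 per year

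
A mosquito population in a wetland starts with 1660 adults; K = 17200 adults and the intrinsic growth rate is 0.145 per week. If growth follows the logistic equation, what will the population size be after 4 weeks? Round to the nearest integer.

A = (K − N₀)/N₀ = (17200 − 1660)/1660 = 9.3614.
N(t) = K/(1 + A·e^(−rt)) = 17200/(1 + 9.3614×e^(−0.145×4)).
e^(−0.58) = 0.5599; denominator = 1 + 9.3614×0.5599 = 6.2415.
N = 17200/6.2415 = 2755.77.

2756 adults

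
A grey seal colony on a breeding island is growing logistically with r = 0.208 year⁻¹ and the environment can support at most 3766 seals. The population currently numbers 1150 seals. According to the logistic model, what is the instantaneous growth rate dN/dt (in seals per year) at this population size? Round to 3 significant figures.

dN/dt = rN(1 − N/K) = 0.208 × 1150 × (1 − 1150/3766).
1 − 1150/3766 = 0.69464; dN/dt = 0.208 × 1150 × 0.69464 = 166.16.

166 seals per year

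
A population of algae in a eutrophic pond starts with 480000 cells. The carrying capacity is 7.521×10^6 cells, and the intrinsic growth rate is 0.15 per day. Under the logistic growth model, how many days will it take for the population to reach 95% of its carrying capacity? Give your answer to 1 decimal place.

37.5 days

A = (K − N₀)/N₀ = (7.521×10^6 − 480000)/480000 = 14.669.
Solve 7.521×10^6/(1 + 14.669·e^(−0.15t)) = 7.14495×10^6: 1 + 14.669·e^(−0.15t) = 1.0526, so e^(−0.15t) = 0.00358801.
−0.15·t = ln(0.00358801) = -5.6302, so t = 5.6302/0.15 = 37.534.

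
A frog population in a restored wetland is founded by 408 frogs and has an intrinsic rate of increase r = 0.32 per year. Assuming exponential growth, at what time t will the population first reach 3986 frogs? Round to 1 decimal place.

Set N₀·e^(rt) = 3986: e^(0.32·t) = 3986/408 = 9.7696.
0.32·t = ln(9.7696) = 2.2793, so t = 2.2793/0.32 = 7.1227.

7.1 years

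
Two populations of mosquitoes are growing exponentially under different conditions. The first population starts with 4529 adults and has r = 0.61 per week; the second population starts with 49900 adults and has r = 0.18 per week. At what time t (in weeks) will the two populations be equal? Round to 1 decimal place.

Set 4529·e^(0.61t) = 49900·e^(0.18t).
e^((0.61 − 0.18)t) = 49900/4529 → e^(0.43·t) = 11.018.
0.43·t = ln(11.018) = 2.3995, so t = 2.3995/0.43 = 5.5803.

5.6 weeks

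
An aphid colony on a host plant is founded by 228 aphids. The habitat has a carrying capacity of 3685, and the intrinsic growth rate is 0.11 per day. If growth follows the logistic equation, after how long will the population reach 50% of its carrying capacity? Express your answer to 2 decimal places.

A = (K − N₀)/N₀ = (3685 − 228)/228 = 15.162.
Solve 3685/(1 + 15.162·e^(−0.11t)) = 1842.5: 1 + 15.162·e^(−0.11t) = 2, so e^(−0.11t) = 0.0659531.
−0.11·t = ln(0.0659531) = -2.7188, so t = 2.7188/0.11 = 24.716.

24.72 days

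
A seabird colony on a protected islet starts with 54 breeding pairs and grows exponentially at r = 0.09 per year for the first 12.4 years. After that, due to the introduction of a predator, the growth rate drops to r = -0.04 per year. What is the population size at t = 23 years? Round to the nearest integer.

Phase 1: N(12.4) = 54·e^(0.09×12.4) = 54·e^1.116 = 164.841.
Phase 2 runs for 23 − 12.4 = 10.6 years at r = -0.04.
N(23) = 164.841·e^(-0.04×10.6) = 164.841·e^-0.424 = 107.876.

108 breeding pairs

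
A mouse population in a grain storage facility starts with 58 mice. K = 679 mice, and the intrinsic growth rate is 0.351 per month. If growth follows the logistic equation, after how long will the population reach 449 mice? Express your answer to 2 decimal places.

A = (K − N₀)/N₀ = (679 − 58)/58 = 10.707.
Solve 679/(1 + 10.707·e^(−0.351t)) = 449: 1 + 10.707·e^(−0.351t) = 1.5122, so e^(−0.351t) = 0.0478429.
−0.351·t = ln(0.0478429) = -3.0398, so t = 3.0398/0.351 = 8.6605.

8.66 months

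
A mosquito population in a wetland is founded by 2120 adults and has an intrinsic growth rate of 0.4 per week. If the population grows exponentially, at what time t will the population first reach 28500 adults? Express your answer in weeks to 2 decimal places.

6.50 weeks

Set N₀·e^(rt) = 28500: e^(0.4·t) = 28500/2120 = 13.443.
0.4·t = ln(13.443) = 2.5985, so t = 2.5985/0.4 = 6.4962.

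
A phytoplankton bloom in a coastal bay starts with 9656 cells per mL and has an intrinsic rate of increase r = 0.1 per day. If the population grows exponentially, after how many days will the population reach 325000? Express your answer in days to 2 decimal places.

35.16 days

Set N₀·e^(rt) = 325000: e^(0.1·t) = 325000/9656 = 33.658.
0.1·t = ln(33.658) = 3.5162, so t = 3.5162/0.1 = 35.162.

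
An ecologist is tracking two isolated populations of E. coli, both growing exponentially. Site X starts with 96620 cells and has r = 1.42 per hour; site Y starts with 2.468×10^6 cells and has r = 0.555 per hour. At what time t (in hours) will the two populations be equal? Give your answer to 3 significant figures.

Set 96620·e^(1.42t) = 2.468×10^6·e^(0.555t).
e^((1.42 − 0.555)t) = 2.468×10^6/96620 → e^(0.865·t) = 25.543.
0.865·t = ln(25.543) = 3.2404, so t = 3.2404/0.865 = 3.7461.

3.75 hours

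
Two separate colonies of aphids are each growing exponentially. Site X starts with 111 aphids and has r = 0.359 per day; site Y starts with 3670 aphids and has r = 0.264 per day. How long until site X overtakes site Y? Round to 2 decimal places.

Set 111·e^(0.359t) = 3670·e^(0.264t).
e^((0.359 − 0.264)t) = 3670/111 → e^(0.095·t) = 33.063.
0.095·t = ln(33.063) = 3.4984, so t = 3.4984/0.095 = 36.825.

36.83 days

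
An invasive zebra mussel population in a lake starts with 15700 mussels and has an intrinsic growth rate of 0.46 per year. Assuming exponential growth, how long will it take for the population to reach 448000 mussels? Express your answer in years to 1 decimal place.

Set N₀·e^(rt) = 448000: e^(0.46·t) = 448000/15700 = 28.535.
0.46·t = ln(28.535) = 3.3511, so t = 3.3511/0.46 = 7.2851.

7.3 years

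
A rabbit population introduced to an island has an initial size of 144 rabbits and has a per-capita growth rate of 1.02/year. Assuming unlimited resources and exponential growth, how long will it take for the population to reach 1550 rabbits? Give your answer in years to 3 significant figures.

2.33 years

Set N₀·e^(rt) = 1550: e^(1.02·t) = 1550/144 = 10.764.
1.02·t = ln(10.764) = 2.3762, so t = 2.3762/1.02 = 2.3296.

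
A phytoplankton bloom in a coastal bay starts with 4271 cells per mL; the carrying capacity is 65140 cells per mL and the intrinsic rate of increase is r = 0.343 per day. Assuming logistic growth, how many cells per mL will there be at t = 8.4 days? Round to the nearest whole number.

36208 cells per mL

A = (K − N₀)/N₀ = (65140 − 4271)/4271 = 14.252.
N(t) = K/(1 + A·e^(−rt)) = 65140/(1 + 14.252×e^(−0.343×8.4)).
e^(−2.881) = 0.056067; denominator = 1 + 14.252×0.056067 = 1.7991.
N = 65140/1.7991 = 36207.9.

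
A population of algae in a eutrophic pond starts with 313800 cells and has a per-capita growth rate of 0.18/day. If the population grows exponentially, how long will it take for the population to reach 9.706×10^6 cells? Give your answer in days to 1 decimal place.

19.1 days

Set N₀·e^(rt) = 9.706×10^6: e^(0.18·t) = 9.706×10^6/313800 = 30.931.
0.18·t = ln(30.931) = 3.4317, so t = 3.4317/0.18 = 19.065.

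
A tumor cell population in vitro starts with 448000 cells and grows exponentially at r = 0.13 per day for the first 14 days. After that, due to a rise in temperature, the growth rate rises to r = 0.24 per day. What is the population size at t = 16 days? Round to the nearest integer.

4468434 cells

Phase 1: N(14) = 448000·e^(0.13×14) = 448000·e^1.82 = 2.764993×10^6.
Phase 2 runs for 16 − 14 = 2 days at r = 0.24.
N(16) = 2.764993×10^6·e^(0.24×2) = 2.764993×10^6·e^0.48 = 4.468434×10^6.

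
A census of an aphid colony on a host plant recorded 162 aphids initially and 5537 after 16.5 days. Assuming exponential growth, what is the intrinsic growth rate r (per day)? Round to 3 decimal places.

From N(t) = N₀·e^(rt): e^(r·16.5) = 5537/162 = 34.179.
r·16.5 = ln(34.179) = 3.5316, so r = 3.5316/16.5 = 0.21404.

0.214 per day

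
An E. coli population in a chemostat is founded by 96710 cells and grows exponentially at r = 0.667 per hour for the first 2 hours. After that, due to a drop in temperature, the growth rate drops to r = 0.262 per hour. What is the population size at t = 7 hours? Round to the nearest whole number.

1360649 cells

Phase 1: N(2) = 96710·e^(0.667×2) = 96710·e^1.334 = 367130.
Phase 2 runs for 7 − 2 = 5 hours at r = 0.262.
N(7) = 367130·e^(0.262×5) = 367130·e^1.31 = 1.360649×10^6.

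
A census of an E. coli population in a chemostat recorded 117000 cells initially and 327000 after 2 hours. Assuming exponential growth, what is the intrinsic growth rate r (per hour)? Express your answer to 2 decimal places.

From N(t) = N₀·e^(rt): e^(r·2) = 327000/117000 = 2.7949.
r·2 = ln(2.7949) = 1.0278, so r = 1.0278/2 = 0.51389.

0.51 per hour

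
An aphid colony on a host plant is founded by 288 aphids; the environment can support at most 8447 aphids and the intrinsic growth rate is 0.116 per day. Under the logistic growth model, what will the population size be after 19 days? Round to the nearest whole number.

A = (K − N₀)/N₀ = (8447 − 288)/288 = 28.33.
N(t) = K/(1 + A·e^(−rt)) = 8447/(1 + 28.33×e^(−0.116×19)).
e^(−2.204) = 0.11036; denominator = 1 + 28.33×0.11036 = 4.1265.
N = 8447/4.1265 = 2047.01.

2047 aphids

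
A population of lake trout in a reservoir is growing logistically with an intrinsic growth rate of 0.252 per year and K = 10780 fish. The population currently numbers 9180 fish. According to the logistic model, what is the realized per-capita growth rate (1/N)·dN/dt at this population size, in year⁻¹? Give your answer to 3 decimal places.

(1/N)·dN/dt = r(1 − N/K) = 0.252 × (1 − 9180/10780).
= 0.252 × 0.14842 = 0.037403.

0.037 per year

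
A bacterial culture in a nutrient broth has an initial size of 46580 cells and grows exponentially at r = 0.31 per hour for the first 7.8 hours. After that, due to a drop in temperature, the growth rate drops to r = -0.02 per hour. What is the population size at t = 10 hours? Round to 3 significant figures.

Phase 1: N(7.8) = 46580·e^(0.31×7.8) = 46580·e^2.418 = 522786.
Phase 2 runs for 10 − 7.8 = 2.2 hours at r = -0.02.
N(10) = 522786·e^(-0.02×2.2) = 522786·e^-0.044 = 500282.

500000 cells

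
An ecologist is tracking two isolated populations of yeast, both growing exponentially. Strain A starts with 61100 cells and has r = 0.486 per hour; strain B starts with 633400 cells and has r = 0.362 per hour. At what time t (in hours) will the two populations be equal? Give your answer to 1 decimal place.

Set 61100·e^(0.486t) = 633400·e^(0.362t).
e^((0.486 − 0.362)t) = 633400/61100 → e^(0.124·t) = 10.367.
0.124·t = ln(10.367) = 2.3386, so t = 2.3386/0.124 = 18.86.

18.9 hours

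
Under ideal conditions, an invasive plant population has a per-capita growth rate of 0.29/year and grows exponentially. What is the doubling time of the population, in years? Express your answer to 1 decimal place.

2.4 years

Doubling time t_d = ln(2)/r = 0.6931/0.29 = 2.3902.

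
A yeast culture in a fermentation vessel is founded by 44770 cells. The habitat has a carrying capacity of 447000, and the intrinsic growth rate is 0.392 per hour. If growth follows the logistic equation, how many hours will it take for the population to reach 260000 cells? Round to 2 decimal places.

A = (K − N₀)/N₀ = (447000 − 44770)/44770 = 8.9844.
Solve 447000/(1 + 8.9844·e^(−0.392t)) = 260000: 1 + 8.9844·e^(−0.392t) = 1.7192, so e^(−0.392t) = 0.0800536.
−0.392·t = ln(0.0800536) = -2.5251, so t = 2.5251/0.392 = 6.4415.

6.44 hours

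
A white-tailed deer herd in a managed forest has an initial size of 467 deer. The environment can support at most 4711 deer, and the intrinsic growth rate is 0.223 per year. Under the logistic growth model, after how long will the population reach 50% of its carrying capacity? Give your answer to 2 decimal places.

9.90 years

A = (K − N₀)/N₀ = (4711 − 467)/467 = 9.0878.
Solve 4711/(1 + 9.0878·e^(−0.223t)) = 2355.5: 1 + 9.0878·e^(−0.223t) = 2, so e^(−0.223t) = 0.110038.
−0.223·t = ln(0.110038) = -2.2069, so t = 2.2069/0.223 = 9.8966.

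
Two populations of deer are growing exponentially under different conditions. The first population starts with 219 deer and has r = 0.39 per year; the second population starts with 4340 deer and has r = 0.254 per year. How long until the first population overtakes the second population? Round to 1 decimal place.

22.0 years

Set 219·e^(0.39t) = 4340·e^(0.254t).
e^((0.39 − 0.254)t) = 4340/219 → e^(0.136·t) = 19.817.
0.136·t = ln(19.817) = 2.9866, so t = 2.9866/0.136 = 21.96.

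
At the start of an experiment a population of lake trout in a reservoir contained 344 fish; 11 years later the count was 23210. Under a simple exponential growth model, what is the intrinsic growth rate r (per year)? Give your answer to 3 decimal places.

0.383 per year

From N(t) = N₀·e^(rt): e^(r·11) = 23210/344 = 67.471.
r·11 = ln(67.471) = 4.2117, so r = 4.2117/11 = 0.38288.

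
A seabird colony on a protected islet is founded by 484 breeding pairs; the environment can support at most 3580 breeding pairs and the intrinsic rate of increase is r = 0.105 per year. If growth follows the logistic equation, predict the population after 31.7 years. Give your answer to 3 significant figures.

A = (K − N₀)/N₀ = (3580 − 484)/484 = 6.3967.
N(t) = K/(1 + A·e^(−rt)) = 3580/(1 + 6.3967×e^(−0.105×31.7)).
e^(−3.329) = 0.035847; denominator = 1 + 6.3967×0.035847 = 1.2293.
N = 3580/1.2293 = 2912.22.

2910 breeding pairs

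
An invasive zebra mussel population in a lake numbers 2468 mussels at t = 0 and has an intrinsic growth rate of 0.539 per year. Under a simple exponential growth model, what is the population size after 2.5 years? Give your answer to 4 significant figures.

N(t) = N₀·e^(rt) = 2468 × e^(0.539×2.5) = 2468 × e^1.348.
e^1.348 ≈ 3.8478, so N ≈ 2468 × 3.8478 = 9496.36.

9496 mussels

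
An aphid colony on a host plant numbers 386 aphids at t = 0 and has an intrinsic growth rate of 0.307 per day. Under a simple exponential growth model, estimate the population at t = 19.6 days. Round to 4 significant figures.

N(t) = N₀·e^(rt) = 386 × e^(0.307×19.6) = 386 × e^6.017.
e^6.017 ≈ 410.43, so N ≈ 386 × 410.43 = 158425.

158400 aphids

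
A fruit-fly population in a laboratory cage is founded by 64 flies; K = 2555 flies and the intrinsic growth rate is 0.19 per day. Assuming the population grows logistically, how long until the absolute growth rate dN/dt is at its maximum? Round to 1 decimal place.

Logistic growth is fastest at N = K/2 = 1277.5.
A = (K − N₀)/N₀ = 38.922. Set K/(1 + A·e^(−rt)) = K/2 → A·e^(−rt) = 1.
e^(−0.19t) = 1/38.922 = 0.0256925, so t = ln(38.922)/0.19 = 3.6616/0.19 = 19.271.

19.3 days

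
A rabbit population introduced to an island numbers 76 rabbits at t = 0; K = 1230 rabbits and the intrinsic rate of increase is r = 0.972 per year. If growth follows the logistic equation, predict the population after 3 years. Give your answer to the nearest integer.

A = (K − N₀)/N₀ = (1230 − 76)/76 = 15.184.
N(t) = K/(1 + A·e^(−rt)) = 1230/(1 + 15.184×e^(−0.972×3)).
e^(−2.916) = 0.05415; denominator = 1 + 15.184×0.05415 = 1.8222.
N = 1230/1.8222 = 675.

675 rabbits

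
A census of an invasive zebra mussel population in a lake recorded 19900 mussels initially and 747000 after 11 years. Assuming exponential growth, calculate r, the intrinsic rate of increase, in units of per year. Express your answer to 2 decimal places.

0.33 per year

From N(t) = N₀·e^(rt): e^(r·11) = 747000/19900 = 37.538.
r·11 = ln(37.538) = 3.6253, so r = 3.6253/11 = 0.32958.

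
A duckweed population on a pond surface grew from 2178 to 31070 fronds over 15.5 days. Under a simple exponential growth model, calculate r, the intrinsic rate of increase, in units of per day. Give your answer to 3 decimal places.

0.171 per day

From N(t) = N₀·e^(rt): e^(r·15.5) = 31070/2178 = 14.265.
r·15.5 = ln(14.265) = 2.6578, so r = 2.6578/15.5 = 0.17147.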